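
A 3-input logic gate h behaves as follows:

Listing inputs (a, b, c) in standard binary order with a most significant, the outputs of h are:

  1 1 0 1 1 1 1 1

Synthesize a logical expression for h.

Only row (0,1,0) gives 0. So h is 1 everywhere except there — the complement of the minterm ¬a·b·¬c.

h(a, b, c) = not ((not a and b) and not c)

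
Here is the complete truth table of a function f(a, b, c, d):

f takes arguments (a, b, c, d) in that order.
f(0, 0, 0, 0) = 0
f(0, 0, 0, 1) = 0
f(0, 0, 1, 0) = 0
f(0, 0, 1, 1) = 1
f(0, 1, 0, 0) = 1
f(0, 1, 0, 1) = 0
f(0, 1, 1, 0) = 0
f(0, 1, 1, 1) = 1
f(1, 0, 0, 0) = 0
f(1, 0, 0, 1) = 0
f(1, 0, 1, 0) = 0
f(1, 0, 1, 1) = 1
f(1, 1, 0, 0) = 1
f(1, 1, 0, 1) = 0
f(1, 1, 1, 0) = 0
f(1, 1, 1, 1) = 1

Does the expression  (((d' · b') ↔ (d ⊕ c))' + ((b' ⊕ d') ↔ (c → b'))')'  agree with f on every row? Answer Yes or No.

Check the formula against f row by row:
  a=0, b=0, c=0, d=0: formula gives 0, f = 0 ✓
  a=0, b=0, c=0, d=1: formula gives 0, f = 0 ✓
  a=0, b=0, c=1, d=0: formula gives 0, f = 0 ✓
  a=0, b=0, c=1, d=1: formula gives 1, f = 1 ✓
  …and likewise for the remaining 12 rows.
No disagreement on any input; they are logically equivalent.

Yes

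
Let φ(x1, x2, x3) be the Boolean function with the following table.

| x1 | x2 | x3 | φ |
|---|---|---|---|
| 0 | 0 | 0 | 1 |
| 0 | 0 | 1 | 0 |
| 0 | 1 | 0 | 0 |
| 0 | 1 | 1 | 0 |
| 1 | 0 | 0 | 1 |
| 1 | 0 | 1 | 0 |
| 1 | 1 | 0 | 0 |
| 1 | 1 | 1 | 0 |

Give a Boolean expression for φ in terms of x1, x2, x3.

φ=1 on 2 inputs: (0,0,0), (1,0,0). Reading each as a conjunction of literals (¬x1·¬x2·¬x3, x1·¬x2·¬x3) and taking the OR gives the canonical DNF.

φ(x1, x2, x3) = ((NOT x1 AND NOT x2) AND NOT x3) OR ((x1 AND NOT x2) AND NOT x3)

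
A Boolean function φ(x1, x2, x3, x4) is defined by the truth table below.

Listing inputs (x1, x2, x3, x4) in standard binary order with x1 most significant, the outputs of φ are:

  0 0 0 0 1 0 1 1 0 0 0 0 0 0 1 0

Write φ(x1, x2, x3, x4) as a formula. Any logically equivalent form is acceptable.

φ(x1, x2, x3, x4) = (((((not x1 and x2) and not x3) and not x4) or (((not x1 and x2) and x3) and not x4)) or (((not x1 and x2) and x3) and x4)) or (((x1 and x2) and x3) and not x4)

φ=1 on 4 inputs: (0,1,0,0), (0,1,1,0), (0,1,1,1), (1,1,1,0). Reading each as a conjunction of literals (¬x1·x2·¬x3·¬x4, ¬x1·x2·x3·¬x4, ¬x1·x2·x3·x4, x1·x2·x3·¬x4) and taking the OR gives the canonical DNF.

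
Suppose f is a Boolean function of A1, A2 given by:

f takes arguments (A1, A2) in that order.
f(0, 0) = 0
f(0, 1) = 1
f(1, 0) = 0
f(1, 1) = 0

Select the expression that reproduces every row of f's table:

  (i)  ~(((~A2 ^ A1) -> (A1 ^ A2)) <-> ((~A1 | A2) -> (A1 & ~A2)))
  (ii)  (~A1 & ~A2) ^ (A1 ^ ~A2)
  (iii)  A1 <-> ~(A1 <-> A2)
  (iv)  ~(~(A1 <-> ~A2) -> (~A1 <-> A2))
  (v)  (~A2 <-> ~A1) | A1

i

(ii) fails at (0,1): the formula yields 0, f is 1.
(iii) fails at (0,0): the formula yields 1, f is 0.
(iv) fails at (0,0): the formula yields 1, f is 0.
(v) fails at (0,0): the formula yields 1, f is 0.
That leaves (i). Evaluating it on every row reproduces the table of f exactly.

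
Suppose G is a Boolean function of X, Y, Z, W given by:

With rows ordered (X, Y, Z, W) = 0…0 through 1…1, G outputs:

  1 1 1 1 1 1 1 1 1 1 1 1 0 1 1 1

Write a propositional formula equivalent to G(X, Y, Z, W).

G(X, Y, Z, W) = ~(((X & Y) & ~Z) & ~W)

Only row (1,1,0,0) gives 0. So G is 1 everywhere except there — the complement of the minterm X·Y·¬Z·¬W.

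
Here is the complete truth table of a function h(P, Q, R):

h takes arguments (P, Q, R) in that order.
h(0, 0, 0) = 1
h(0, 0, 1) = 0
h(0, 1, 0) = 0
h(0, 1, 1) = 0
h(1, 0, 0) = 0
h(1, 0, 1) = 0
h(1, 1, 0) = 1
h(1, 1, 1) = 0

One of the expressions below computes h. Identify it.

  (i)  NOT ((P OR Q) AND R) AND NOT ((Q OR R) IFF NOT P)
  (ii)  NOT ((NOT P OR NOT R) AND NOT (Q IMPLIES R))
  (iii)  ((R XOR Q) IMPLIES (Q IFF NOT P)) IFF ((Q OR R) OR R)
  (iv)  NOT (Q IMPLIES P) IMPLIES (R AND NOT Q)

i

(ii): at (0,0,1) it gives 1, but h = 0 — eliminated.
(iii): at (0,0,0) it gives 0, but h = 1 — eliminated.
(iv): at (0,0,1) it gives 1, but h = 0 — eliminated.
Only (i) survives; checking it on all 8 rows confirms it matches h.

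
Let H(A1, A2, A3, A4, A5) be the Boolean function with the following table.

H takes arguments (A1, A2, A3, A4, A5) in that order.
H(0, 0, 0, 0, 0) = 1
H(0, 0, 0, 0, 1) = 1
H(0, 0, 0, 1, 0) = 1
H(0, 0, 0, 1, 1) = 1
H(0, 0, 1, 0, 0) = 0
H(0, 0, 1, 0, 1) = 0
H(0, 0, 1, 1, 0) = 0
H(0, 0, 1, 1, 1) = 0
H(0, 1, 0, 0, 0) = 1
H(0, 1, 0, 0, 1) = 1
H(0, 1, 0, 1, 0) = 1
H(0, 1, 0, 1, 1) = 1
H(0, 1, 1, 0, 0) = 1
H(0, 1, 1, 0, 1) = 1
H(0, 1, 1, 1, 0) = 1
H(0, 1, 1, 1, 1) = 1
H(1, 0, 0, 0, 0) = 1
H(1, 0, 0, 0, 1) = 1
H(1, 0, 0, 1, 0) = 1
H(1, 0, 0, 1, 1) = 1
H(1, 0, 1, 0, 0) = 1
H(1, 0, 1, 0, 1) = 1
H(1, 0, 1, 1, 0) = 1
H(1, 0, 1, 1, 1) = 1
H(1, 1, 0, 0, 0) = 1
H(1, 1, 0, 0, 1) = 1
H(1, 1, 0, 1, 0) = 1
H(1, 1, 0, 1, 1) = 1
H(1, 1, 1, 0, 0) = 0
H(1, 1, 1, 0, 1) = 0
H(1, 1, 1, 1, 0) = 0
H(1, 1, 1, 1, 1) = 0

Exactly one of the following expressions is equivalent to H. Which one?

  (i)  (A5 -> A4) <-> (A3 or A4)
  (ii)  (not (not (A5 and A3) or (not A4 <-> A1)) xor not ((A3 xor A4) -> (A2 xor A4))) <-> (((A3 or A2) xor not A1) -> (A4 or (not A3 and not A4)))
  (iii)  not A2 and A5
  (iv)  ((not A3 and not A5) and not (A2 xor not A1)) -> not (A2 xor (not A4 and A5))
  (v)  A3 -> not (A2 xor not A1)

v

(i) fails at (0,0,0,0,0): the formula yields 0, H is 1.
(ii) fails at (0,0,0,0,0): the formula yields 0, H is 1.
(iii) fails at (0,0,0,0,0): the formula yields 0, H is 1.
(iv) fails at (0,0,1,0,0): the formula yields 1, H is 0.
(v) is the remaining candidate, and it agrees with H on all 32 inputs.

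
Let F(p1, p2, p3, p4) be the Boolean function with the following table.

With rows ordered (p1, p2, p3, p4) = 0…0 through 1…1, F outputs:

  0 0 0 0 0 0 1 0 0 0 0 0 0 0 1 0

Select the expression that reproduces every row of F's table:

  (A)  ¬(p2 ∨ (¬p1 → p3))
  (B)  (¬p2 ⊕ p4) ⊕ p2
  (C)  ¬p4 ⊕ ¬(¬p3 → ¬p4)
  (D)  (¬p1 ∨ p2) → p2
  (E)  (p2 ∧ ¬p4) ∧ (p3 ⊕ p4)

E

(A) disagrees with F on (0,0,0,0) (formula → 1, table → 0); rule it out.
(B) disagrees with F on (0,0,0,0) (formula → 1, table → 0); rule it out.
(C) disagrees with F on (0,0,0,0) (formula → 1, table → 0); rule it out.
(D) disagrees with F on (0,1,0,0) (formula → 1, table → 0); rule it out.
Only (E) survives; checking it on all 16 rows confirms it matches F.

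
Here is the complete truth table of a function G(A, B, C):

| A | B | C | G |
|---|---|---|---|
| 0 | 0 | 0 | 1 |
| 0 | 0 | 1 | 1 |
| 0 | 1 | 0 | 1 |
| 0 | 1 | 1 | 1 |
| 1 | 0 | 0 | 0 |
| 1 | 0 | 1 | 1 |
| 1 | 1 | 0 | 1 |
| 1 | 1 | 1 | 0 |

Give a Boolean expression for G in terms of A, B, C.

There are just 2 zero rows: (1,0,0), (1,1,1). Their minterms are A·¬B·¬C, A·B·C; the OR of those covers precisely the 0-outputs, and negating it yields G.

G(A, B, C) = ¬(((A ∧ ¬B) ∧ ¬C) ∨ ((A ∧ B) ∧ C))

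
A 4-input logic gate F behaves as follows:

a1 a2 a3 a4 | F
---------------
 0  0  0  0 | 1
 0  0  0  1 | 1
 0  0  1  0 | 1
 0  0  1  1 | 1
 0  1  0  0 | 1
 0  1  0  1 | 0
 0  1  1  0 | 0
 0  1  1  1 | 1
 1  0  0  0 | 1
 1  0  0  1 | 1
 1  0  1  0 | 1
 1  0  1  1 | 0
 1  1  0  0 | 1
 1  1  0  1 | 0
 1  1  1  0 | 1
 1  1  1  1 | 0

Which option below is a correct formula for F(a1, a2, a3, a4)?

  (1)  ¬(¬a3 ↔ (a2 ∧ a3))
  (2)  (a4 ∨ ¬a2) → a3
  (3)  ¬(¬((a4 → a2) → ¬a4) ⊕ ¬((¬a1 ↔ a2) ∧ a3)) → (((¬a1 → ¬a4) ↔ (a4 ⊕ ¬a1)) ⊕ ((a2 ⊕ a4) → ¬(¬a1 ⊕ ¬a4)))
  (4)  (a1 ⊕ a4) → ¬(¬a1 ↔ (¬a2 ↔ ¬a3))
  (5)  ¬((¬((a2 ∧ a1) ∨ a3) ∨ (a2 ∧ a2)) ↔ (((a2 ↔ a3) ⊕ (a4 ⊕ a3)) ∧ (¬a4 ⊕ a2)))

3

(1): at (0,0,1,0) it gives 0, but F = 1 — eliminated.
(2): at (0,0,0,0) it gives 0, but F = 1 — eliminated.
(4): at (0,0,0,1) it gives 0, but F = 1 — eliminated.
(5): at (0,0,0,0) it gives 0, but F = 1 — eliminated.
(3) is the remaining candidate, and it agrees with F on all 16 inputs.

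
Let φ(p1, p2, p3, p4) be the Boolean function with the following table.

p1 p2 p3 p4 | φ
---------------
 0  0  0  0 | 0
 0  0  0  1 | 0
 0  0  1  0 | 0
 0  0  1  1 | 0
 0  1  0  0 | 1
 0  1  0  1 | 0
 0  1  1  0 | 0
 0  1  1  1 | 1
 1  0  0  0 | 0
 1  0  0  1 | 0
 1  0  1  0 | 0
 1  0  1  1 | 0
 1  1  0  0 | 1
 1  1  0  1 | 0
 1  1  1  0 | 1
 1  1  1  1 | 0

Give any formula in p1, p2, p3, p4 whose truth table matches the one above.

φ(p1, p2, p3, p4) = (((((¬p1 ∧ p2) ∧ ¬p3) ∧ ¬p4) ∨ (((¬p1 ∧ p2) ∧ p3) ∧ p4)) ∨ (((p1 ∧ p2) ∧ ¬p3) ∧ ¬p4)) ∨ (((p1 ∧ p2) ∧ p3) ∧ ¬p4)

Collect the rows where φ=1 — (0,1,0,0), (0,1,1,1), (1,1,0,0), (1,1,1,0) — and write one minterm per row: ¬p1·p2·¬p3·¬p4, ¬p1·p2·p3·p4, p1·p2·¬p3·¬p4, p1·p2·p3·¬p4. Their union (logical OR) reproduces the table exactly.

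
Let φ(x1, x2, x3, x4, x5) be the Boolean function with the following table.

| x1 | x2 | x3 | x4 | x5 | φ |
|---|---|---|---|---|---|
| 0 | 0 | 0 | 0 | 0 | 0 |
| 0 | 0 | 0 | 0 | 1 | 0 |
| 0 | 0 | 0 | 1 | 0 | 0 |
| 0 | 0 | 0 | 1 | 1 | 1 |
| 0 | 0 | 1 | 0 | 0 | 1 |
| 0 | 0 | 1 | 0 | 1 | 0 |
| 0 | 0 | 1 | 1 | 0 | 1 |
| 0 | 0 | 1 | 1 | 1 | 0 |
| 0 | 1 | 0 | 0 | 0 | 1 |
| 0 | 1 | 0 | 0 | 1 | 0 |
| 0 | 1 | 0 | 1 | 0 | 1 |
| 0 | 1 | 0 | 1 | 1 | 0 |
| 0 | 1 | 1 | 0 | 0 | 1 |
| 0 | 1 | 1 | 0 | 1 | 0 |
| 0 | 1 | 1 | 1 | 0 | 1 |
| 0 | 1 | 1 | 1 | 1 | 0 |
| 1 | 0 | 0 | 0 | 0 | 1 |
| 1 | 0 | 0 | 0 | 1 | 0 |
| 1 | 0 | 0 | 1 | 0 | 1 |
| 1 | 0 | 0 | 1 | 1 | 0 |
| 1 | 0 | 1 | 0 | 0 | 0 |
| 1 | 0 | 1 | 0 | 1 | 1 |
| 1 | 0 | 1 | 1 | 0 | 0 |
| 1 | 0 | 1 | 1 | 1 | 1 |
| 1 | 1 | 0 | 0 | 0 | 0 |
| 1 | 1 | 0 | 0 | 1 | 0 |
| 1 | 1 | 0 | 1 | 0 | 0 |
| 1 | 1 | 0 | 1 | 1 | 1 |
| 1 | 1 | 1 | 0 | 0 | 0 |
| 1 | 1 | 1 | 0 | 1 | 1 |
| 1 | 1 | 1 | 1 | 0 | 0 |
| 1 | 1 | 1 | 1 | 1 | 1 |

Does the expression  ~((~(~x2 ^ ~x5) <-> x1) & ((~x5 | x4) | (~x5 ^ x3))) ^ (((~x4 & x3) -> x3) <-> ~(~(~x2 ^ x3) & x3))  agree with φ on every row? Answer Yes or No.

Yes

Test each input against both φ and the formula:
  x1=0, x2=0, x3=0, x4=0, x5=0: formula gives 0, φ = 0 ✓
  x1=0, x2=0, x3=0, x4=0, x5=1: formula gives 0, φ = 0 ✓
  x1=0, x2=0, x3=0, x4=1, x5=0: formula gives 0, φ = 0 ✓
  x1=0, x2=0, x3=0, x4=1, x5=1: formula gives 1, φ = 1 ✓
  … (the remaining 28 rows also agree.)
All 32 rows match — the expression computes φ exactly.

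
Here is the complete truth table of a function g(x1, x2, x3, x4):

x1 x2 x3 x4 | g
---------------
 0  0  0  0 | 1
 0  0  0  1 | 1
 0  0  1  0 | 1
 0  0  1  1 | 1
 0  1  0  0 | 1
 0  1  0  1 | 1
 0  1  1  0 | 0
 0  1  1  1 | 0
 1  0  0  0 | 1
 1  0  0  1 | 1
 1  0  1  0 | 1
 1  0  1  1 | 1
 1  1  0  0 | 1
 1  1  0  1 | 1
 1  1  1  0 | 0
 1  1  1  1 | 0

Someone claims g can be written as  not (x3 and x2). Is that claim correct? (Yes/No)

Test each input against both g and the formula:
  x1=0, x2=0, x3=0, x4=0: formula gives 1, g = 1 ✓
  x1=0, x2=0, x3=0, x4=1: formula gives 1, g = 1 ✓
  x1=0, x2=0, x3=1, x4=0: formula gives 1, g = 1 ✓
  x1=0, x2=0, x3=1, x4=1: formula gives 1, g = 1 ✓
  … (the remaining 12 rows also agree.)
All 16 rows match — the expression computes g exactly.

Yes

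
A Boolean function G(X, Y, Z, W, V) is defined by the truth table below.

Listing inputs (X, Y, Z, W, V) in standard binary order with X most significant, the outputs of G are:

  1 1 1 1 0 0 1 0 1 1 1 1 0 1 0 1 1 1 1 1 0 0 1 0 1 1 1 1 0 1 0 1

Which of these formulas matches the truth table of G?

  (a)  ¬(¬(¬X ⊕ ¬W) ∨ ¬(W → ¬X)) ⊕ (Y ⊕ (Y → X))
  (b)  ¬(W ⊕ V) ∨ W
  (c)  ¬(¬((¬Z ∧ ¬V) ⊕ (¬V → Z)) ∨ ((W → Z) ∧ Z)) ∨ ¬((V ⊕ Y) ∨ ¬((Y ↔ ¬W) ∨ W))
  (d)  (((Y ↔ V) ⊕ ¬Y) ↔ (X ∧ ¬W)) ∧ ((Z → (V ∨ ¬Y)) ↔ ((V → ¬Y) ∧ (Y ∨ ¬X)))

(a): at (0,0,0,1,0) it gives 0, but G = 1 — eliminated.
(b): at (0,0,0,0,1) it gives 0, but G = 1 — eliminated.
(d): at (0,0,0,0,1) it gives 0, but G = 1 — eliminated.
(c) is the remaining candidate, and it agrees with G on all 32 inputs.

c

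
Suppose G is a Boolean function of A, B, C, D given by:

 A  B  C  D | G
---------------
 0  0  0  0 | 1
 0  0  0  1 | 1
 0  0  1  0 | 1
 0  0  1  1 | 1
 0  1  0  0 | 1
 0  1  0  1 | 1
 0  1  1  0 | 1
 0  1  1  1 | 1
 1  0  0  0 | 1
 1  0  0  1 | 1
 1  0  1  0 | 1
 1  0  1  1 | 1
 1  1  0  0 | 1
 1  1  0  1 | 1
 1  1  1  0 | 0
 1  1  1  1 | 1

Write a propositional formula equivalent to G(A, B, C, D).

G is 0 on exactly one input, (1,1,1,0), whose minterm is A·B·C·¬D. So G is the negation of that single conjunction.

G(A, B, C, D) = NOT (((A AND B) AND C) AND NOT D)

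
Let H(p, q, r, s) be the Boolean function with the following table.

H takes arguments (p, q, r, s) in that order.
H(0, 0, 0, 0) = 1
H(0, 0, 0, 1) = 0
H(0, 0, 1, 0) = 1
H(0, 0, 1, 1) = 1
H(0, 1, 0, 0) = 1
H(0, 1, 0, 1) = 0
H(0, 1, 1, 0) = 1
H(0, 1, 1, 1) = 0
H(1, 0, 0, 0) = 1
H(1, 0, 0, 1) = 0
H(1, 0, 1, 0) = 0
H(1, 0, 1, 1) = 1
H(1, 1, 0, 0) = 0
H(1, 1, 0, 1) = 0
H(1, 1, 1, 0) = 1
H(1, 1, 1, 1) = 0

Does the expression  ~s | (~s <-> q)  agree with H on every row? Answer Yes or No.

Evaluate ~s | (~s <-> q) on each row and compare to H:
  p=0, q=0, r=0, s=0: formula gives 1, H = 1 ✓
  p=0, q=0, r=0, s=1: formula gives 1, but H = 0 ✗
A single disagreement suffices: at (0,0,0,1) they differ, so the formula does not compute H.

No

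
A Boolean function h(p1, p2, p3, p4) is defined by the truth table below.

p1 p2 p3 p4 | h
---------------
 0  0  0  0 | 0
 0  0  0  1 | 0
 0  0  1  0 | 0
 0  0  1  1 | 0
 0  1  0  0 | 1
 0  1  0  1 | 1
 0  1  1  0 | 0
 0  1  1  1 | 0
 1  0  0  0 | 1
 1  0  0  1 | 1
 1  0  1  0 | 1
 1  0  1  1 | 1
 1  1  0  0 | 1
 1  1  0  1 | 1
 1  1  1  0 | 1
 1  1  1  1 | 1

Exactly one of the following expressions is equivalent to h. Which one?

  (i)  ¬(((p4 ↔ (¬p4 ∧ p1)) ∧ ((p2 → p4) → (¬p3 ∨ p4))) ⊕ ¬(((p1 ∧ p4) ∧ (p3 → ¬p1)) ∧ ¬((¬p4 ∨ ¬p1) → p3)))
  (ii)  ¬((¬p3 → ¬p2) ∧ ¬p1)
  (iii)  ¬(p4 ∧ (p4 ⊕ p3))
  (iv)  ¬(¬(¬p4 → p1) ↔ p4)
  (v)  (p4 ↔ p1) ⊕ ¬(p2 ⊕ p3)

ii

(i) disagrees with h on (0,0,0,0) (formula → 1, table → 0); rule it out.
(iii) disagrees with h on (0,0,0,0) (formula → 1, table → 0); rule it out.
(iv) disagrees with h on (0,0,0,0) (formula → 1, table → 0); rule it out.
(v) disagrees with h on (0,0,0,1) (formula → 1, table → 0); rule it out.
Only (ii) survives; checking it on all 16 rows confirms it matches h.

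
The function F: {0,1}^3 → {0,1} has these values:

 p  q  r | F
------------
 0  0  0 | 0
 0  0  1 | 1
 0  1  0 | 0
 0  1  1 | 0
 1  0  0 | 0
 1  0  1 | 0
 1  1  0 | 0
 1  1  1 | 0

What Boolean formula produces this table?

Only row (0,0,1) gives 1. That row's minterm ¬p·¬q·r is F directly.

F(p, q, r) = (NOT p AND NOT q) AND r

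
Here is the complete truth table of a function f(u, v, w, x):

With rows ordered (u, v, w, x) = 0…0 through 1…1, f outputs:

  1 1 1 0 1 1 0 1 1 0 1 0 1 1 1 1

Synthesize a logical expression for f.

f(u, v, w, x) = not ((((((not u and not v) and w) and x) or (((not u and v) and w) and not x)) or (((u and not v) and not w) and x)) or (((u and not v) and w) and x))

f is 0 on only 4 rows — (0,0,1,1), (0,1,1,0), (1,0,0,1), (1,0,1,1). Writing each as a minterm (¬u·¬v·w·x, ¬u·v·w·¬x, u·¬v·¬w·x, u·¬v·w·x) and OR-ing them characterizes exactly where f=0, so f is the negation of that disjunction.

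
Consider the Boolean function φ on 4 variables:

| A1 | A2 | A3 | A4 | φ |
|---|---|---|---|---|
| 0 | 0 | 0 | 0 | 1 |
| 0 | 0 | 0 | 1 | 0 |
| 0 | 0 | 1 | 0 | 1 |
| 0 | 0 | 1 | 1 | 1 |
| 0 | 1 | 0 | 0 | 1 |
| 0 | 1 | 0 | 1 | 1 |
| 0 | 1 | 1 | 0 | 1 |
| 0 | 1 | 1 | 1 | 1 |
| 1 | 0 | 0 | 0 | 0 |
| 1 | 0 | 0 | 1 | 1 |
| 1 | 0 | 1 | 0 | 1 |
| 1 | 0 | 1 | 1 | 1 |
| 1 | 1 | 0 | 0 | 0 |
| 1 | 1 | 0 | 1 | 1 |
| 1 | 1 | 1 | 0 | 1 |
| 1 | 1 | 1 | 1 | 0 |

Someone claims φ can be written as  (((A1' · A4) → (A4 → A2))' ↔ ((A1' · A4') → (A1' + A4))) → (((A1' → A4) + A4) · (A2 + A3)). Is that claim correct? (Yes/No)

No

Evaluate (((A1' · A4) → (A4 → A2))' ↔ ((A1' · A4') → (A1' + A4))) → (((A1' → A4) + A4) · (A2 + A3)) on each row and compare to φ:
  A1=0, A2=0, A3=0, A4=0: formula gives 1, φ = 1 ✓
  A1=0, A2=0, A3=0, A4=1: formula gives 0, φ = 0 ✓
  A1=0, A2=0, A3=1, A4=0: formula gives 1, φ = 1 ✓
  A1=0, A2=0, A3=1, A4=1: formula gives 1, φ = 1 ✓
  …
  A1=1, A2=0, A3=0, A4=0: formula gives 1, but φ = 0 ✗
Row (1,0,0,0) is a counterexample, so the formula is not equivalent to φ.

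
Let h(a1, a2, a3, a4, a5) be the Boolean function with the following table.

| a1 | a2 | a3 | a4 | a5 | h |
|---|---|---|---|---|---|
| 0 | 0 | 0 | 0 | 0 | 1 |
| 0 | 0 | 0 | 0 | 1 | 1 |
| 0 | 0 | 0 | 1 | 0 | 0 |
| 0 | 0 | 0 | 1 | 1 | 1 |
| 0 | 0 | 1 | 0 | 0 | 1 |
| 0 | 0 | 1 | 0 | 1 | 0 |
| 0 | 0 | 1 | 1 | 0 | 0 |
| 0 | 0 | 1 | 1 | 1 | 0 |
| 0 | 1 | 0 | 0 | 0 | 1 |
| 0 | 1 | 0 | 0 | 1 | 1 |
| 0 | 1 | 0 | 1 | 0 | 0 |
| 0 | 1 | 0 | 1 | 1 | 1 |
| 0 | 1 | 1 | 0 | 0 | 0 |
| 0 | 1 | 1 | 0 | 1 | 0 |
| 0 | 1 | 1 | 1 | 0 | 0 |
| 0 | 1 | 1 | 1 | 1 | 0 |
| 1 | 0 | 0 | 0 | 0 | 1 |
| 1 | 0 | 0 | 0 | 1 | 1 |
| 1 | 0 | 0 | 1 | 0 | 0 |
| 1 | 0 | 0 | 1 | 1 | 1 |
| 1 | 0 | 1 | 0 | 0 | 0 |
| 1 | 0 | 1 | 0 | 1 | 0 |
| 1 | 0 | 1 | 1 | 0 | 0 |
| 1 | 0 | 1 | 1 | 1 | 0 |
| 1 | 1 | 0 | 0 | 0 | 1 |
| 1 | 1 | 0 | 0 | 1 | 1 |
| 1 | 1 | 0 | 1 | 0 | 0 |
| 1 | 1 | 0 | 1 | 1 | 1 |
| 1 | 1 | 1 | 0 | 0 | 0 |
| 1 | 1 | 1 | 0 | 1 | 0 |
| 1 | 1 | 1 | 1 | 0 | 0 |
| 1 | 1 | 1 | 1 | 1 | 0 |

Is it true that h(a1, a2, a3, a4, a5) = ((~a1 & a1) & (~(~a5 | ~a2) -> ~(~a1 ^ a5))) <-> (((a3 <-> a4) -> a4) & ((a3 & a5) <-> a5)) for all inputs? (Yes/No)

No

Evaluate ((~a1 & a1) & (~(~a5 | ~a2) -> ~(~a1 ^ a5))) <-> (((a3 <-> a4) -> a4) & ((a3 & a5) <-> a5)) on each row and compare to h:
  a1=0, a2=0, a3=0, a4=0, a5=0: formula gives 1, h = 1 ✓
  a1=0, a2=0, a3=0, a4=0, a5=1: formula gives 1, h = 1 ✓
  a1=0, a2=0, a3=0, a4=1, a5=0: formula gives 0, h = 0 ✓
  a1=0, a2=0, a3=0, a4=1, a5=1: formula gives 1, h = 1 ✓
  a1=0, a2=0, a3=1, a4=0, a5=0: formula gives 0, but h = 1 ✗
Row (0,0,1,0,0) is a counterexample, so the formula is not equivalent to h.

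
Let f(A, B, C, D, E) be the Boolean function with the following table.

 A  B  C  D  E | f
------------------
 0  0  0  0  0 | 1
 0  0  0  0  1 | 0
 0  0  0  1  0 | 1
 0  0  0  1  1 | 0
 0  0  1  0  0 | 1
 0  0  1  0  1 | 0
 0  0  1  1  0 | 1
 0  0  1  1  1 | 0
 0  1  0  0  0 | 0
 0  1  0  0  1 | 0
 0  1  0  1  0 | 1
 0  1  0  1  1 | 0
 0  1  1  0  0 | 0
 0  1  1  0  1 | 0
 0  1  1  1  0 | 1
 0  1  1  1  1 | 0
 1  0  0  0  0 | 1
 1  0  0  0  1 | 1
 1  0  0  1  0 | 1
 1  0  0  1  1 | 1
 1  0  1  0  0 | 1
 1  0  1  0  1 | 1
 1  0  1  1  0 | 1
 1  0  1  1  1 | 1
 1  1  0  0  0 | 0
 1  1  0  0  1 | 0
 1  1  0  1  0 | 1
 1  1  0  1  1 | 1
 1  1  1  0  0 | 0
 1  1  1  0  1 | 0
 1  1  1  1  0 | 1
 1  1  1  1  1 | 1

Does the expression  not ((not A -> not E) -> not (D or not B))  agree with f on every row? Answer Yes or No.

Test each input against both f and the formula:
  A=0, B=0, C=0, D=0, E=0: formula gives 1, f = 1 ✓
  A=0, B=0, C=0, D=0, E=1: formula gives 0, f = 0 ✓
  A=0, B=0, C=0, D=1, E=0: formula gives 1, f = 1 ✓
  A=0, B=0, C=0, D=1, E=1: formula gives 0, f = 0 ✓
  … (the remaining 28 rows also agree.)
No disagreement on any input; they are logically equivalent.

Yes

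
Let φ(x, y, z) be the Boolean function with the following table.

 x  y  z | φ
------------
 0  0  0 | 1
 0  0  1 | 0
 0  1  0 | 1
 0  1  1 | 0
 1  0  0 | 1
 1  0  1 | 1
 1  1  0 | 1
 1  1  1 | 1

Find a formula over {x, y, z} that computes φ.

The 0-rows are (0,0,1), (0,1,1). Take each as a conjunction (¬x·¬y·z, ¬x·y·z), form their disjunction, and complement — that gives a formula that is 1 everywhere φ is.

φ(x, y, z) = (((x' · y') · z) + ((x' · y) · z))'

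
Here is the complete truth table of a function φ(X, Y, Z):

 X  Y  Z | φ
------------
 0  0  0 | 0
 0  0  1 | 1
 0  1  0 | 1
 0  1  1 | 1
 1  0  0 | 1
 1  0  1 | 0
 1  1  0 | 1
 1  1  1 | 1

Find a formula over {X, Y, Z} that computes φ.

There are just 2 zero rows: (0,0,0), (1,0,1). Their minterms are ¬X·¬Y·¬Z, X·¬Y·Z; the OR of those covers precisely the 0-outputs, and negating it yields φ.

φ(X, Y, Z) = not (((not X and not Y) and not Z) or ((X and not Y) and Z))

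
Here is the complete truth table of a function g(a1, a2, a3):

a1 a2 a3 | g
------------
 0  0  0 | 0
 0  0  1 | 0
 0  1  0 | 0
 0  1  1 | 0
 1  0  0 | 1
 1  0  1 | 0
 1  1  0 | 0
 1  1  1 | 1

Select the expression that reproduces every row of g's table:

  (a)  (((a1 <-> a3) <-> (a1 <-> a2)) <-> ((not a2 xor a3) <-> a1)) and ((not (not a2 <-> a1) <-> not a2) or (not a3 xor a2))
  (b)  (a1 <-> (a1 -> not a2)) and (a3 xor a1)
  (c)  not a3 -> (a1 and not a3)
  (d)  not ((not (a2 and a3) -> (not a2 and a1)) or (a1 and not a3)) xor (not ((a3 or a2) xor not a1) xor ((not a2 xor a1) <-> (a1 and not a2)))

a

(b) disagrees with g on (1,1,1) (formula → 0, table → 1); rule it out.
(c) disagrees with g on (0,0,1) (formula → 1, table → 0); rule it out.
(d) disagrees with g on (0,0,0) (formula → 1, table → 0); rule it out.
(a) is the remaining candidate, and it agrees with g on all 8 inputs.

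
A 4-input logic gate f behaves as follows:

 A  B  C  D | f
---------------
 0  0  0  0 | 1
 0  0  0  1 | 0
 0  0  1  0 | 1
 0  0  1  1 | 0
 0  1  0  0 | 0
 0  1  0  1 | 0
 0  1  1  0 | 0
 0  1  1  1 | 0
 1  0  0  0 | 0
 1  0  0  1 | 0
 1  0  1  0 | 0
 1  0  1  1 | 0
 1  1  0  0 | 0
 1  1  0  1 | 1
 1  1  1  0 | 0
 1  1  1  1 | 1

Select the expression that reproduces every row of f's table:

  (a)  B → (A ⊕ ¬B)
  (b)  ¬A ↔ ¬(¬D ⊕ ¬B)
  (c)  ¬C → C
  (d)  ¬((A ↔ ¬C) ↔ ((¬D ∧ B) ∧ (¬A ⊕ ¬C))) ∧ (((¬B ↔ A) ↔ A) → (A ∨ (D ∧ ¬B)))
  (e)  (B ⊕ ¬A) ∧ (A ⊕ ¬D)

(a) fails at (0,0,0,1): the formula yields 1, f is 0.
(b) fails at (0,1,0,1): the formula yields 1, f is 0.
(c) fails at (0,0,0,0): the formula yields 0, f is 1.
(d) fails at (0,0,0,0): the formula yields 0, f is 1.
Only (e) survives; checking it on all 16 rows confirms it matches f.

e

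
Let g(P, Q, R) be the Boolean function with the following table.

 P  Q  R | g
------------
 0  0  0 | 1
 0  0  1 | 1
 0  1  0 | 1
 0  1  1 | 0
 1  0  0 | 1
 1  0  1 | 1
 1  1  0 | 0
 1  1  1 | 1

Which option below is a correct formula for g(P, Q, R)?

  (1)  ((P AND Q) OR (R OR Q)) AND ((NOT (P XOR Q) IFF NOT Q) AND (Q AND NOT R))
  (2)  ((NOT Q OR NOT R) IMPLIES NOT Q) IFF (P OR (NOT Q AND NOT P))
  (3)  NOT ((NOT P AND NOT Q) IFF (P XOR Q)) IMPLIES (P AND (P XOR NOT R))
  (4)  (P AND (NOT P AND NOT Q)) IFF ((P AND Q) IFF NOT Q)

(1): at (0,0,0) it gives 0, but g = 1 — eliminated.
(3): at (0,0,0) it gives 0, but g = 1 — eliminated.
(4): at (0,1,0) it gives 0, but g = 1 — eliminated.
That leaves (2). Evaluating it on every row reproduces the table of g exactly.

2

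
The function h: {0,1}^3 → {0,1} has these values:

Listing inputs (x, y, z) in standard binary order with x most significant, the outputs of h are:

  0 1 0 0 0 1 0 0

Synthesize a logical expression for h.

The 1-rows are (0,0,1), (1,0,1). Each contributes one minterm — ¬x·¬y·z; x·¬y·z — and their disjunction is a sum-of-products form of h.

h(x, y, z) = ((NOT x AND NOT y) AND z) OR ((x AND NOT y) AND z)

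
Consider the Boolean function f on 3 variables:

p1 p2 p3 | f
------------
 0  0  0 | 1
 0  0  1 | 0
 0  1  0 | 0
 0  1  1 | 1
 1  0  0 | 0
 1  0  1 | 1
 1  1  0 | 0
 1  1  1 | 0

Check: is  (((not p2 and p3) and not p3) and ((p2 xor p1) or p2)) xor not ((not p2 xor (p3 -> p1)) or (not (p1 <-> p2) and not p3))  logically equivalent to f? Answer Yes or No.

Check the formula against f row by row:
  p1=0, p2=0, p3=0: formula gives 1, f = 1 ✓
  p1=0, p2=0, p3=1: formula gives 0, f = 0 ✓
  p1=0, p2=1, p3=0: formula gives 0, f = 0 ✓
  p1=0, p2=1, p3=1: formula gives 1, f = 1 ✓
  p1=1, p2=0, p3=0: formula gives 0, f = 0 ✓
  … (the remaining 3 rows also agree.)
No disagreement on any input; they are logically equivalent.

Yes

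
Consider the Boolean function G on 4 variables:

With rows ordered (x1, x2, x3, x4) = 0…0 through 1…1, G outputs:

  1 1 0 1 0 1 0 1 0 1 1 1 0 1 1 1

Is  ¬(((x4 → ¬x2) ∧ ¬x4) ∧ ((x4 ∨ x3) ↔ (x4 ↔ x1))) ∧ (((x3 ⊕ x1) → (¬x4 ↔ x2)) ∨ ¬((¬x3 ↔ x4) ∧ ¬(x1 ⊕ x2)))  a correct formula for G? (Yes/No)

Check the formula against G row by row:
  x1=0, x2=0, x3=0, x4=0: formula gives 1, G = 1 ✓
  x1=0, x2=0, x3=0, x4=1: formula gives 1, G = 1 ✓
  x1=0, x2=0, x3=1, x4=0: formula gives 0, G = 0 ✓
  x1=0, x2=0, x3=1, x4=1: formula gives 1, G = 1 ✓
  x1=0, x2=1, x3=0, x4=0: formula gives 1, but G = 0 ✗
Since they disagree at (0,1,0,0), the expression is not a correct formula for G.

No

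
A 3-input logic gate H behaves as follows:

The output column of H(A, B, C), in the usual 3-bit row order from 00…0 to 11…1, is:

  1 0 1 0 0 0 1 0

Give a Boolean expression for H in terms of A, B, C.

H(A, B, C) = (((NOT A AND NOT B) AND NOT C) OR ((NOT A AND B) AND NOT C)) OR ((A AND B) AND NOT C)

H=1 on 3 inputs: (0,0,0), (0,1,0), (1,1,0). Reading each as a conjunction of literals (¬A·¬B·¬C, ¬A·B·¬C, A·B·¬C) and taking the OR gives the canonical DNF.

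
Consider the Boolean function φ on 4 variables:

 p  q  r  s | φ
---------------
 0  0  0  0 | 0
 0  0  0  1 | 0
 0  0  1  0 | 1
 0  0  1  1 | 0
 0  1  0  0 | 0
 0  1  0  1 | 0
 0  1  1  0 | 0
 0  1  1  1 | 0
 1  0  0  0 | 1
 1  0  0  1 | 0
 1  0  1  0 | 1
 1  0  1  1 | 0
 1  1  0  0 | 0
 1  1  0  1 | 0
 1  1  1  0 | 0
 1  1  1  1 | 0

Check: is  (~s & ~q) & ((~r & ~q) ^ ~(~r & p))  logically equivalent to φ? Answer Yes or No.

Test each input against both φ and the formula:
  p=0, q=0, r=0, s=0: formula gives 0, φ = 0 ✓
  p=0, q=0, r=0, s=1: formula gives 0, φ = 0 ✓
  p=0, q=0, r=1, s=0: formula gives 1, φ = 1 ✓
  p=0, q=0, r=1, s=1: formula gives 0, φ = 0 ✓
  …and likewise for the remaining 12 rows.
No disagreement on any input; they are logically equivalent.

Yes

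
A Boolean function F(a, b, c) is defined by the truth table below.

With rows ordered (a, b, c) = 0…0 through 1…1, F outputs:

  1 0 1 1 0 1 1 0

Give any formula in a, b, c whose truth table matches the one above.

F(a, b, c) = NOT ((((NOT a AND NOT b) AND c) OR ((a AND NOT b) AND NOT c)) OR ((a AND b) AND c))

F is 0 on only 3 rows — (0,0,1), (1,0,0), (1,1,1). Writing each as a minterm (¬a·¬b·c, a·¬b·¬c, a·b·c) and OR-ing them characterizes exactly where F=0, so F is the negation of that disjunction.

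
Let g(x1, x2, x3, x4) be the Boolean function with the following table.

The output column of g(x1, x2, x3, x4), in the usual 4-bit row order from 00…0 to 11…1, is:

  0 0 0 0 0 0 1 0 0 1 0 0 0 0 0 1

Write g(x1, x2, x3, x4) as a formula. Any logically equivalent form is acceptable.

g(x1, x2, x3, x4) = ((((¬x1 ∧ x2) ∧ x3) ∧ ¬x4) ∨ (((x1 ∧ ¬x2) ∧ ¬x3) ∧ x4)) ∨ (((x1 ∧ x2) ∧ x3) ∧ x4)

Collect the rows where g=1 — (0,1,1,0), (1,0,0,1), (1,1,1,1) — and write one minterm per row: ¬x1·x2·x3·¬x4, x1·¬x2·¬x3·x4, x1·x2·x3·x4. Their union (logical OR) reproduces the table exactly.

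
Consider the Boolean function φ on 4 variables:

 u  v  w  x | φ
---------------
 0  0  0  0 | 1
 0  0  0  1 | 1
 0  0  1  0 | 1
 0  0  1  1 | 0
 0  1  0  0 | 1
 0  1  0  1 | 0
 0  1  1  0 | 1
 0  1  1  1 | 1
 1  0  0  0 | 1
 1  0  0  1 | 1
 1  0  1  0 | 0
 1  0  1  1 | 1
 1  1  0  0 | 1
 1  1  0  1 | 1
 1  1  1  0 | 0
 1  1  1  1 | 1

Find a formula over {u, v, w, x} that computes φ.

φ(u, v, w, x) = ¬((((((¬u ∧ ¬v) ∧ w) ∧ x) ∨ (((¬u ∧ v) ∧ ¬w) ∧ x)) ∨ (((u ∧ ¬v) ∧ w) ∧ ¬x)) ∨ (((u ∧ v) ∧ w) ∧ ¬x))

φ is 0 on only 4 rows — (0,0,1,1), (0,1,0,1), (1,0,1,0), (1,1,1,0). Writing each as a minterm (¬u·¬v·w·x, ¬u·v·¬w·x, u·¬v·w·¬x, u·v·w·¬x) and OR-ing them characterizes exactly where φ=0, so φ is the negation of that disjunction.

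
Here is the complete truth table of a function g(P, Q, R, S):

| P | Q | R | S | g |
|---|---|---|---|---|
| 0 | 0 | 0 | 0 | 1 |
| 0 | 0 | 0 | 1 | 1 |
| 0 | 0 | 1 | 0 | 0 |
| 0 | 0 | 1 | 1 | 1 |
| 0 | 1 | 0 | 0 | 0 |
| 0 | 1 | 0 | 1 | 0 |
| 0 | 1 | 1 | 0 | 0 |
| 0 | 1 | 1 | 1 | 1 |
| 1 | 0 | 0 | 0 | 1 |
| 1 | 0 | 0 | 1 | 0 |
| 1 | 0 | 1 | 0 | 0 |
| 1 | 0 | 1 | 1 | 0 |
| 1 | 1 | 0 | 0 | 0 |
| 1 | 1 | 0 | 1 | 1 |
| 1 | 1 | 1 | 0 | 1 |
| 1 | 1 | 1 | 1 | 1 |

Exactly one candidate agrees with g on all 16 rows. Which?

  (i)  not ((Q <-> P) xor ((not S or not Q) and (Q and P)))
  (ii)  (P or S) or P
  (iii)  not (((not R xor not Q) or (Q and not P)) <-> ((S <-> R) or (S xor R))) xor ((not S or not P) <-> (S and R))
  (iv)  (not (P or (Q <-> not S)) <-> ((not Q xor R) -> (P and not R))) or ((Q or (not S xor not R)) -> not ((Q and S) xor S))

iii

(i) fails at (0,0,0,0): the formula yields 0, g is 1.
(ii) fails at (0,0,0,0): the formula yields 0, g is 1.
(iv) fails at (0,0,1,0): the formula yields 1, g is 0.
That leaves (iii). Evaluating it on every row reproduces the table of g exactly.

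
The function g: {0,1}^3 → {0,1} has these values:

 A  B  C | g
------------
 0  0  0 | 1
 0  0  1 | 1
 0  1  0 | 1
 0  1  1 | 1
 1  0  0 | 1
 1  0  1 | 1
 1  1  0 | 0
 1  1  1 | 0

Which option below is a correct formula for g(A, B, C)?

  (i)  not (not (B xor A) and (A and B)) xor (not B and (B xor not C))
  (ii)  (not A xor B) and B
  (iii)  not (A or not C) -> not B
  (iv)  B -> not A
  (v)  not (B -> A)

iv

(i): at (0,0,0) it gives 0, but g = 1 — eliminated.
(ii): at (0,0,0) it gives 0, but g = 1 — eliminated.
(iii): at (0,1,1) it gives 0, but g = 1 — eliminated.
(v): at (0,0,0) it gives 0, but g = 1 — eliminated.
(iv) is the remaining candidate, and it agrees with g on all 8 inputs.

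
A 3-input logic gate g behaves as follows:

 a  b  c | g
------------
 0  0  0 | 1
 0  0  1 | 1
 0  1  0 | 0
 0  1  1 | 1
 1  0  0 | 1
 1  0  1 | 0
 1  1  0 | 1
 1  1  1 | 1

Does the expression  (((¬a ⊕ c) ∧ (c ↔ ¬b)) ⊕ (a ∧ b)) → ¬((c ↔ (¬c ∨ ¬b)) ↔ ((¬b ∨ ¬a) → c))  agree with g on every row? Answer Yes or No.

Yes

Evaluate (((¬a ⊕ c) ∧ (c ↔ ¬b)) ⊕ (a ∧ b)) → ¬((c ↔ (¬c ∨ ¬b)) ↔ ((¬b ∨ ¬a) → c)) on each row and compare to g:
  a=0, b=0, c=0: formula gives 1, g = 1 ✓
  a=0, b=0, c=1: formula gives 1, g = 1 ✓
  a=0, b=1, c=0: formula gives 0, g = 0 ✓
  a=0, b=1, c=1: formula gives 1, g = 1 ✓
  a=1, b=0, c=0: formula gives 1, g = 1 ✓
  … (the remaining 3 rows also agree.)
All 8 rows match — the expression computes g exactly.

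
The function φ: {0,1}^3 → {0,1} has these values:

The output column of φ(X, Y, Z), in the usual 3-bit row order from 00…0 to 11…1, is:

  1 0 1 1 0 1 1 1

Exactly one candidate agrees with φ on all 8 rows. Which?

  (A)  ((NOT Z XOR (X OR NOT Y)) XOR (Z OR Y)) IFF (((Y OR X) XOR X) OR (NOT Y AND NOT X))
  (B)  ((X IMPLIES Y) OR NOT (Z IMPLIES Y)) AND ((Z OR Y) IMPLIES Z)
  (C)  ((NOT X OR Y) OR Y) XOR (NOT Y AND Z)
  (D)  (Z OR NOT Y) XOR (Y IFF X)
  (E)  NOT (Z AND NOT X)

(A) fails at (0,0,0): the formula yields 0, φ is 1.
(B) fails at (0,0,1): the formula yields 1, φ is 0.
(D) fails at (0,0,0): the formula yields 0, φ is 1.
(E) fails at (0,1,1): the formula yields 0, φ is 1.
Only (C) survives; checking it on all 8 rows confirms it matches φ.

C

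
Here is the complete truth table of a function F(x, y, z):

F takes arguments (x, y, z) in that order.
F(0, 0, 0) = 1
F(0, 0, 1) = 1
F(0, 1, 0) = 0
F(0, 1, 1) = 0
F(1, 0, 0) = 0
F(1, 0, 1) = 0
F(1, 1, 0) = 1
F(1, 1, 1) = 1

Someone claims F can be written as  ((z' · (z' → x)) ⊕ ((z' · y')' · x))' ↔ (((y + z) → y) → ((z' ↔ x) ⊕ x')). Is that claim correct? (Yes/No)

Check the formula against F row by row:
  x=0, y=0, z=0: formula gives 1, F = 1 ✓
  x=0, y=0, z=1: formula gives 1, F = 1 ✓
  x=0, y=1, z=0: formula gives 1, but F = 0 ✗
Since they disagree at (0,1,0), the expression is not a correct formula for F.

No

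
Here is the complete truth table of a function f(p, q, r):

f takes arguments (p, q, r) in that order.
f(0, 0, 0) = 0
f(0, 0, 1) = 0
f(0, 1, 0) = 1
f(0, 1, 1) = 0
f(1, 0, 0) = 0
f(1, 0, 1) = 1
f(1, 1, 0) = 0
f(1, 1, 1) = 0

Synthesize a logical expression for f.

The 1-rows are (0,1,0), (1,0,1). Each contributes one minterm — ¬p·q·¬r; p·¬q·r — and their disjunction is a sum-of-products form of f.

f(p, q, r) = ((~p & q) & ~r) | ((p & ~q) & r)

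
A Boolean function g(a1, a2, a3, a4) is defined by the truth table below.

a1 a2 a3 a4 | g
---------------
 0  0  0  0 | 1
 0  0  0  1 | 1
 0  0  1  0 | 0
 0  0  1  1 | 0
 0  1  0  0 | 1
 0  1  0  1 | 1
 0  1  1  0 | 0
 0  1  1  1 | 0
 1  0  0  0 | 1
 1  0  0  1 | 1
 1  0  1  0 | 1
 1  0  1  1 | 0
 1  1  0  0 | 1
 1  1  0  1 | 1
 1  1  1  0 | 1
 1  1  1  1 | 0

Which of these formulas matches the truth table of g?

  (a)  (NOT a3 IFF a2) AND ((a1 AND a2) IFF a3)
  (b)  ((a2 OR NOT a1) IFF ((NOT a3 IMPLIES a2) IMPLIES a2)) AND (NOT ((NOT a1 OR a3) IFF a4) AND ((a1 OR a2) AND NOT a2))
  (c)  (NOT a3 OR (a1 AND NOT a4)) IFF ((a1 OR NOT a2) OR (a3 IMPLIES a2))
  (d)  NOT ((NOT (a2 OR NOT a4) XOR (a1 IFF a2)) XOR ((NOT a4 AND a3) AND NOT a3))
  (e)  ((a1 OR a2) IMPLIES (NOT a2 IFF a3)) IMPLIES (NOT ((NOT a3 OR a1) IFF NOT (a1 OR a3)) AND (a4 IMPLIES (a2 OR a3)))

c

(a): at (0,0,0,0) it gives 0, but g = 1 — eliminated.
(b): at (0,0,0,0) it gives 0, but g = 1 — eliminated.
(d): at (0,0,0,0) it gives 0, but g = 1 — eliminated.
(e): at (0,0,0,0) it gives 0, but g = 1 — eliminated.
Only (c) survives; checking it on all 16 rows confirms it matches g.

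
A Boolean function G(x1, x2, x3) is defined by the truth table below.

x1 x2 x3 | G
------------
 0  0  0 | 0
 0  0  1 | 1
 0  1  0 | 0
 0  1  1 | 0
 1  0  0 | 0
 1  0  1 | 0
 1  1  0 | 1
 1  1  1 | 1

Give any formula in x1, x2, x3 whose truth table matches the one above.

Collect the rows where G=1 — (0,0,1), (1,1,0), (1,1,1) — and write one minterm per row: ¬x1·¬x2·x3, x1·x2·¬x3, x1·x2·x3. Their union (logical OR) reproduces the table exactly.

G(x1, x2, x3) = (((~x1 & ~x2) & x3) | ((x1 & x2) & ~x3)) | ((x1 & x2) & x3)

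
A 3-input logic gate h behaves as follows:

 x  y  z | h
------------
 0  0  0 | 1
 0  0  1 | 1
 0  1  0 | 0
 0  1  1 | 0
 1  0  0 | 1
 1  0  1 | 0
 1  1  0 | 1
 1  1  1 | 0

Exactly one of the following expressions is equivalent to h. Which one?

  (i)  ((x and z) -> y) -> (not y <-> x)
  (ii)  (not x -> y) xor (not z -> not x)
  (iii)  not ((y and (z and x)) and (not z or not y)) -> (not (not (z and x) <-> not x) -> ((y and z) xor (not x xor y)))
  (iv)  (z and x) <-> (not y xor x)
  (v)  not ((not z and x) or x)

(i) disagrees with h on (0,0,0) (formula → 0, table → 1); rule it out.
(iii) disagrees with h on (0,1,0) (formula → 1, table → 0); rule it out.
(iv) disagrees with h on (0,0,0) (formula → 0, table → 1); rule it out.
(v) disagrees with h on (0,1,0) (formula → 1, table → 0); rule it out.
(ii) is the remaining candidate, and it agrees with h on all 8 inputs.

ii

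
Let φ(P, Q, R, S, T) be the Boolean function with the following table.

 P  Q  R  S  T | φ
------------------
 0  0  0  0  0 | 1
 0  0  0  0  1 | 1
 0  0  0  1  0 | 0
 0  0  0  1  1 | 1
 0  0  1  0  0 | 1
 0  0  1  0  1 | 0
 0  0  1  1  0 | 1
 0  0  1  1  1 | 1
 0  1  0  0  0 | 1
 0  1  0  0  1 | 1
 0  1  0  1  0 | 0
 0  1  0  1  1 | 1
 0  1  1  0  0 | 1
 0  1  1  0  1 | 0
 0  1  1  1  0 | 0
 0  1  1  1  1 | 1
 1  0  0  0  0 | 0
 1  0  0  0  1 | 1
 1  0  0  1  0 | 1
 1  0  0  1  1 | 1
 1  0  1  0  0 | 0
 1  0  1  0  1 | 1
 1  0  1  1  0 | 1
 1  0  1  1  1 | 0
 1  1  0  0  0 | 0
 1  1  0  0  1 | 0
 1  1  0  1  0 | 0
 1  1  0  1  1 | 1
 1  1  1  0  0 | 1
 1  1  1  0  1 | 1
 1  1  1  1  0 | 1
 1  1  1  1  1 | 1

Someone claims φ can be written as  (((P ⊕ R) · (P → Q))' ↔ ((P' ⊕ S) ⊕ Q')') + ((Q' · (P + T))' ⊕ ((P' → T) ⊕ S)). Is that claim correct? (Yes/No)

Evaluate (((P ⊕ R) · (P → Q))' ↔ ((P' ⊕ S) ⊕ Q')') + ((Q' · (P + T))' ⊕ ((P' → T) ⊕ S)) on each row and compare to φ:
  P=0, Q=0, R=0, S=0, T=0: formula gives 1, φ = 1 ✓
  P=0, Q=0, R=0, S=0, T=1: formula gives 1, φ = 1 ✓
  P=0, Q=0, R=0, S=1, T=0: formula gives 0, φ = 0 ✓
  P=0, Q=0, R=0, S=1, T=1: formula gives 0, but φ = 1 ✗
Row (0,0,0,1,1) is a counterexample, so the formula is not equivalent to φ.

No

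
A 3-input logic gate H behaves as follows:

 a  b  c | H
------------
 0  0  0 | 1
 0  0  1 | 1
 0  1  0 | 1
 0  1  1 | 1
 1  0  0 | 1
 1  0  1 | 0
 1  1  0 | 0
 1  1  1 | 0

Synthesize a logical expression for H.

H is 0 on only 3 rows — (1,0,1), (1,1,0), (1,1,1). Writing each as a minterm (a·¬b·c, a·b·¬c, a·b·c) and OR-ing them characterizes exactly where H=0, so H is the negation of that disjunction.

H(a, b, c) = NOT ((((a AND NOT b) AND c) OR ((a AND b) AND NOT c)) OR ((a AND b) AND c))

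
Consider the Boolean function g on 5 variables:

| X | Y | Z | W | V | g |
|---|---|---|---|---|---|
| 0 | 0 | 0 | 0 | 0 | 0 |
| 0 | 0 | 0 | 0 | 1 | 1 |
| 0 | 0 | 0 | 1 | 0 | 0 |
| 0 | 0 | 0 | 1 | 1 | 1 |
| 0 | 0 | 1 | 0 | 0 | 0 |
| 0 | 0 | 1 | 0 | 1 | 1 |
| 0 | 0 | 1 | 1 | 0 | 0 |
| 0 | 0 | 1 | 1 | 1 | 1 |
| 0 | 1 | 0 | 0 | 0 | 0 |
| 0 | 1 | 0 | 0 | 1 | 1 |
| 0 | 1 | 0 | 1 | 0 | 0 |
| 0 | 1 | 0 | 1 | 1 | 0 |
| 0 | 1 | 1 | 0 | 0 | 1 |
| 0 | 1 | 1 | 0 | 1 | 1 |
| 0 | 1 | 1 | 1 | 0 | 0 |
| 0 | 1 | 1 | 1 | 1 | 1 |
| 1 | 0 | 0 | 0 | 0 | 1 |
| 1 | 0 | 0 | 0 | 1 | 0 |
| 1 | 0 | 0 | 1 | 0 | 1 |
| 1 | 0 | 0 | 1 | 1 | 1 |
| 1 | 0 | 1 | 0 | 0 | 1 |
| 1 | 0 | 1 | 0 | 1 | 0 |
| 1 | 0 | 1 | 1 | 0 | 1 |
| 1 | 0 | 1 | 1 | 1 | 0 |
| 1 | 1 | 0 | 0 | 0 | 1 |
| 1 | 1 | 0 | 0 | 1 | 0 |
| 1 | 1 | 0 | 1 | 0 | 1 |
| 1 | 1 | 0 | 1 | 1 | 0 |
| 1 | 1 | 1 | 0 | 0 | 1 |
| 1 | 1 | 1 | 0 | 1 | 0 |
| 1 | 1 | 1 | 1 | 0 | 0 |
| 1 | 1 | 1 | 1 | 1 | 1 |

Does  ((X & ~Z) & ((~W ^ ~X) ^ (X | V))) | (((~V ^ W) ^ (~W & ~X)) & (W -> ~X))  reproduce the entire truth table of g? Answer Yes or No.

Check the formula against g row by row:
  X=0, Y=0, Z=0, W=0, V=0: formula gives 0, g = 0 ✓
  X=0, Y=0, Z=0, W=0, V=1: formula gives 1, g = 1 ✓
  X=0, Y=0, Z=0, W=1, V=0: formula gives 0, g = 0 ✓
  X=0, Y=0, Z=0, W=1, V=1: formula gives 1, g = 1 ✓
  …
  X=0, Y=1, Z=0, W=1, V=1: formula gives 1, but g = 0 ✗
Row (0,1,0,1,1) is a counterexample, so the formula is not equivalent to g.

No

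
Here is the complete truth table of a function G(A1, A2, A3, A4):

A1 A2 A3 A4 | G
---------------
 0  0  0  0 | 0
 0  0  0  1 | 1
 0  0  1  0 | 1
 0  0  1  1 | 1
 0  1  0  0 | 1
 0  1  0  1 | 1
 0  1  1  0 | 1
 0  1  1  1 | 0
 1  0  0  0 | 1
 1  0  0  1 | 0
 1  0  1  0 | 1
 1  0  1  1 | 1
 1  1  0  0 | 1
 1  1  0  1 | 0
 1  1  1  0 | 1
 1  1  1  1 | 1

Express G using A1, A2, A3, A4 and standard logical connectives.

The 0-rows are (0,0,0,0), (0,1,1,1), (1,0,0,1), (1,1,0,1). Take each as a conjunction (¬A1·¬A2·¬A3·¬A4, ¬A1·A2·A3·A4, A1·¬A2·¬A3·A4, A1·A2·¬A3·A4), form their disjunction, and complement — that gives a formula that is 1 everywhere G is.

G(A1, A2, A3, A4) = ¬((((((¬A1 ∧ ¬A2) ∧ ¬A3) ∧ ¬A4) ∨ (((¬A1 ∧ A2) ∧ A3) ∧ A4)) ∨ (((A1 ∧ ¬A2) ∧ ¬A3) ∧ A4)) ∨ (((A1 ∧ A2) ∧ ¬A3) ∧ A4))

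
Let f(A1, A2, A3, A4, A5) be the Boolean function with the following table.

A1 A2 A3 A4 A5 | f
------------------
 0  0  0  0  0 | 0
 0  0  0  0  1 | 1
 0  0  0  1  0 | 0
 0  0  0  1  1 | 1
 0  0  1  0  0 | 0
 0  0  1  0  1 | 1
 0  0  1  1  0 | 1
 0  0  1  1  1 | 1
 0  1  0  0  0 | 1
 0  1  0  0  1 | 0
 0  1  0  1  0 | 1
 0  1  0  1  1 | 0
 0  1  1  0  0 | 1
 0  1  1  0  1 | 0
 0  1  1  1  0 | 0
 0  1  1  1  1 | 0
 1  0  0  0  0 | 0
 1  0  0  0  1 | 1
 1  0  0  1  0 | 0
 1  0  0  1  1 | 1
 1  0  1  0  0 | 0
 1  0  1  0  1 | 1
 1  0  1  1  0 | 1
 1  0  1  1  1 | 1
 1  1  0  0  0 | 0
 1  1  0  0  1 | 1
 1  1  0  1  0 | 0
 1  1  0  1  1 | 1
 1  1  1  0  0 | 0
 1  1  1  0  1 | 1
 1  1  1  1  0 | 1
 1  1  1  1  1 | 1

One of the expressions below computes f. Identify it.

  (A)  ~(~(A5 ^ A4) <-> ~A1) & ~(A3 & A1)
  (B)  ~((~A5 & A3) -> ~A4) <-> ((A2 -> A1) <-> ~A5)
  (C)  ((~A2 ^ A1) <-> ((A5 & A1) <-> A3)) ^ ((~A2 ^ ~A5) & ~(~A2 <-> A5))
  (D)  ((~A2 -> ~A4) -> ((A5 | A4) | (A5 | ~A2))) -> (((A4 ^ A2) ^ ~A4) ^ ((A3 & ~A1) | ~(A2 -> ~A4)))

(A) fails at (0,0,0,1,0): the formula yields 1, f is 0.
(C) fails at (0,0,0,0,0): the formula yields 1, f is 0.
(D) fails at (0,0,0,0,0): the formula yields 1, f is 0.
(B) is the remaining candidate, and it agrees with f on all 32 inputs.

B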